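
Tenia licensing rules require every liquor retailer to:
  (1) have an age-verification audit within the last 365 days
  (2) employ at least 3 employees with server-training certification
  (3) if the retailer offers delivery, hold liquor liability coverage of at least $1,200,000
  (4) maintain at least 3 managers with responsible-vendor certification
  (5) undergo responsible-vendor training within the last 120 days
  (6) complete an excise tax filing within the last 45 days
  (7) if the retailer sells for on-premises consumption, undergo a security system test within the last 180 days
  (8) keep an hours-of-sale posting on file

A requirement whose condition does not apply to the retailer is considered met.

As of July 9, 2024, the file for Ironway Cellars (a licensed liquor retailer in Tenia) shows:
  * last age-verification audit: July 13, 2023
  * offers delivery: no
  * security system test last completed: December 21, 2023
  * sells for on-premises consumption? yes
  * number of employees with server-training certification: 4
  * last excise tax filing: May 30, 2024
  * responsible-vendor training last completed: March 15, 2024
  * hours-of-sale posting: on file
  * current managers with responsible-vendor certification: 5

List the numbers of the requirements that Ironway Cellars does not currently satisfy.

7

1. age-verification audit 362 days ago vs limit 365 → met
2. employees with server-training certification 4 ≥ 3 → met
3. condition 'offers delivery' does not hold → requirement n/a → met
4. managers with responsible-vendor certification 5 ≥ 3 → met
5. responsible-vendor training 116 days ago vs limit 120 → met
6. excise tax filing 40 days ago vs limit 45 → met
7. condition 'sells for on-premises consumption' holds; security system test 201 days ago vs limit 180 → not met
8. hours-of-sale posting present → met
Not met: 7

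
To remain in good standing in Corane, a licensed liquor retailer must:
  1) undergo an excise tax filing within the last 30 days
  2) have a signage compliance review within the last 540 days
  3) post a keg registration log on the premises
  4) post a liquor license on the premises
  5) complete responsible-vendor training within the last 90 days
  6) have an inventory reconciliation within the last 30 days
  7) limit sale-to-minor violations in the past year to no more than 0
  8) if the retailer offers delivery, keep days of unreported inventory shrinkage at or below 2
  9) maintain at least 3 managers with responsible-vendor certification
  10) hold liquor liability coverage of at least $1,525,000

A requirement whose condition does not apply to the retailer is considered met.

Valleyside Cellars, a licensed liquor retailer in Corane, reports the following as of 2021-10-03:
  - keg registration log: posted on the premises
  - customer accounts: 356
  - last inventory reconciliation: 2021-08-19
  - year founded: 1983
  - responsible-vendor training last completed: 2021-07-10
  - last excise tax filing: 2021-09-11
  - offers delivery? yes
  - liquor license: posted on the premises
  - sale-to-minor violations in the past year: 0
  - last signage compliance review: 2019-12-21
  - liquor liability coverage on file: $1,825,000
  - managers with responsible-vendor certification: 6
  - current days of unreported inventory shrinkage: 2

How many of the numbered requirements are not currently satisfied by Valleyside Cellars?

2

1. excise tax filing 22 days ago vs limit 30 → met
2. signage compliance review 652 days ago vs limit 540 → not met
3. keg registration log present → met
4. liquor license present → met
5. responsible-vendor training 85 days ago vs limit 90 → met
6. inventory reconciliation 45 days ago vs limit 30 → not met
7. sale-to-minor violations in the past year 0 ≤ 0 → met
8. condition 'offers delivery' holds; days of unreported inventory shrinkage 2 ≤ 2 → met
9. managers with responsible-vendor certification 6 ≥ 3 → met
10. liquor liability coverage $1,825,000 ≥ $1,525,000 → met
Not met: 2 of 10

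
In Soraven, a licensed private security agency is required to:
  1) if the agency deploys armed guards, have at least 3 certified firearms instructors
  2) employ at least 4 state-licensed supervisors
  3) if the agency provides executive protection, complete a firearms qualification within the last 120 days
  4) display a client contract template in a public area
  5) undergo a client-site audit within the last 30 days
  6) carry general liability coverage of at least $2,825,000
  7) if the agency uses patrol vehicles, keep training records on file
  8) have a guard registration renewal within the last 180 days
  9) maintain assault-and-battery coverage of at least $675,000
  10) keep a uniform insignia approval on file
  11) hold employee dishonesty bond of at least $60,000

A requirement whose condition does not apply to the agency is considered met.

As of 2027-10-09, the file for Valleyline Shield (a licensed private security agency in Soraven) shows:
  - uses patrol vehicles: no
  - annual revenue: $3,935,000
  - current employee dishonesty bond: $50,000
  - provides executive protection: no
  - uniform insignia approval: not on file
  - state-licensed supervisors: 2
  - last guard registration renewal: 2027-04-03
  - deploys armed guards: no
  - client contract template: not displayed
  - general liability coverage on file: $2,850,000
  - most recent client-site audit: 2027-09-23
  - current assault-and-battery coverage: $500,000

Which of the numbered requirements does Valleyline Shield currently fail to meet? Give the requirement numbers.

1. condition 'deploys armed guards' does not hold → requirement n/a → met
2. state-licensed supervisors 2 < 4 → not met
3. condition 'provides executive protection' does not hold → requirement n/a → met
4. client contract template absent → not met
5. client-site audit 16 days ago vs limit 30 → met
6. general liability coverage $2,850,000 ≥ $2,825,000 → met
7. condition 'uses patrol vehicles' does not hold → requirement n/a → met
8. guard registration renewal 189 days ago vs limit 180 → not met
9. assault-and-battery coverage $500,000 < $675,000 → not met
10. uniform insignia approval absent → not met
11. employee dishonesty bond $50,000 < $60,000 → not met
Not met: 2, 4, 8, 9, 10, 11

2, 4, 8, 9, 10, 11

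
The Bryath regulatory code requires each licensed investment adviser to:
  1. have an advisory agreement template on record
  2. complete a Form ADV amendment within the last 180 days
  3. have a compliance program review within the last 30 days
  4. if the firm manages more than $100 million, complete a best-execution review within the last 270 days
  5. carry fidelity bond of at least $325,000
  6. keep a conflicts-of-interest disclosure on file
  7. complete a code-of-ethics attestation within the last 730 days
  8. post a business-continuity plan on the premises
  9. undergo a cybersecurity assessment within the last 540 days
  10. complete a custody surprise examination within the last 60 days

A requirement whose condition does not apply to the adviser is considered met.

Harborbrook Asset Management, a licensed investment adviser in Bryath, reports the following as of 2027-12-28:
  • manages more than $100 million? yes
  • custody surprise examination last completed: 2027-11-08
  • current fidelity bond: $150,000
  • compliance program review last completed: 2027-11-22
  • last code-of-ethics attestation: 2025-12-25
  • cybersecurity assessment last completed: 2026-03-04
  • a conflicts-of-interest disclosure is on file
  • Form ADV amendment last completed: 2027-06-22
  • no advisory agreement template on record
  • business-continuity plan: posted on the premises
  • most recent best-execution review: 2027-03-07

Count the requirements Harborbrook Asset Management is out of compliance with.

7

1. advisory agreement template absent → not met
2. Form ADV amendment 189 days ago vs limit 180 → not met
3. compliance program review 36 days ago vs limit 30 → not met
4. condition 'manages more than $100 million' holds; best-execution review 296 days ago vs limit 270 → not met
5. fidelity bond $150,000 < $325,000 → not met
6. conflicts-of-interest disclosure present → met
7. code-of-ethics attestation 733 days ago vs limit 730 → not met
8. business-continuity plan present → met
9. cybersecurity assessment 664 days ago vs limit 540 → not met
10. custody surprise examination 50 days ago vs limit 60 → met
Not met: 7 of 10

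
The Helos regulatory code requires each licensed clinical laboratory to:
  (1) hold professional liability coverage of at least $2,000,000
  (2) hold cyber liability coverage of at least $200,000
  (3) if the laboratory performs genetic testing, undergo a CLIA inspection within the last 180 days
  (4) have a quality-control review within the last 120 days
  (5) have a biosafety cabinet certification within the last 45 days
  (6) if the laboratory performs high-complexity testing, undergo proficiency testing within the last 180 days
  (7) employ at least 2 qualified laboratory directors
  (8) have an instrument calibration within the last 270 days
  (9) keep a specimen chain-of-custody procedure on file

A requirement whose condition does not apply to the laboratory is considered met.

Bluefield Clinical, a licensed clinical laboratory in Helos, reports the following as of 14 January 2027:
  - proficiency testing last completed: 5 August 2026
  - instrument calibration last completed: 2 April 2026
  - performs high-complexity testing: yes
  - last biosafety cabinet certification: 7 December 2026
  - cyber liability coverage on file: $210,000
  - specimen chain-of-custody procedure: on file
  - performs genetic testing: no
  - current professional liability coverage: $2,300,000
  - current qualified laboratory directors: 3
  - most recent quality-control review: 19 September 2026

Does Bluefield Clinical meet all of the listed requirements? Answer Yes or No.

1. professional liability coverage $2,300,000 ≥ $2,000,000 → met
2. cyber liability coverage $210,000 ≥ $200,000 → met
3. condition 'performs genetic testing' does not hold → requirement n/a → met
4. quality-control review 117 days ago vs limit 120 → met
5. biosafety cabinet certification 38 days ago vs limit 45 → met
6. condition 'performs high-complexity testing' holds; proficiency testing 162 days ago vs limit 180 → met
7. qualified laboratory directors 3 ≥ 2 → met
8. instrument calibration 287 days ago vs limit 270 → not met
9. specimen chain-of-custody procedure present → met
Not met: 8

No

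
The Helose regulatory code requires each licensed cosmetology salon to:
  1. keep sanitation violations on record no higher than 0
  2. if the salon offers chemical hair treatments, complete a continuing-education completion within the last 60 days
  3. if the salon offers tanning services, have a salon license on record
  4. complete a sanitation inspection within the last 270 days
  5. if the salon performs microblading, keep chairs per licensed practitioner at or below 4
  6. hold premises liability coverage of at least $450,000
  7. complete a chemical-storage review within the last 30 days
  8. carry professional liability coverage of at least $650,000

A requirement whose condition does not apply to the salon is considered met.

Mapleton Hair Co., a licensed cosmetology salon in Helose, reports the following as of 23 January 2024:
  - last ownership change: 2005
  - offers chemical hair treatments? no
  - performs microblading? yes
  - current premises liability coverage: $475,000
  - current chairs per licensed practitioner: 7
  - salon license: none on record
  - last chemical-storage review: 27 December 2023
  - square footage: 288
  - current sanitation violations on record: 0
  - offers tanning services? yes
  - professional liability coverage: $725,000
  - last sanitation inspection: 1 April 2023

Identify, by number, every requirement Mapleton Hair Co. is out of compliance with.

3, 4, 5

1. sanitation violations on record 0 ≤ 0 → met
2. condition 'offers chemical hair treatments' does not hold → requirement n/a → met
3. condition 'offers tanning services' holds; salon license absent → not met
4. sanitation inspection 297 days ago vs limit 270 → not met
5. condition 'performs microblading' holds; chairs per licensed practitioner 7 > 4 → not met
6. premises liability coverage $475,000 ≥ $450,000 → met
7. chemical-storage review 27 days ago vs limit 30 → met
8. professional liability coverage $725,000 ≥ $650,000 → met
Not met: 3, 4, 5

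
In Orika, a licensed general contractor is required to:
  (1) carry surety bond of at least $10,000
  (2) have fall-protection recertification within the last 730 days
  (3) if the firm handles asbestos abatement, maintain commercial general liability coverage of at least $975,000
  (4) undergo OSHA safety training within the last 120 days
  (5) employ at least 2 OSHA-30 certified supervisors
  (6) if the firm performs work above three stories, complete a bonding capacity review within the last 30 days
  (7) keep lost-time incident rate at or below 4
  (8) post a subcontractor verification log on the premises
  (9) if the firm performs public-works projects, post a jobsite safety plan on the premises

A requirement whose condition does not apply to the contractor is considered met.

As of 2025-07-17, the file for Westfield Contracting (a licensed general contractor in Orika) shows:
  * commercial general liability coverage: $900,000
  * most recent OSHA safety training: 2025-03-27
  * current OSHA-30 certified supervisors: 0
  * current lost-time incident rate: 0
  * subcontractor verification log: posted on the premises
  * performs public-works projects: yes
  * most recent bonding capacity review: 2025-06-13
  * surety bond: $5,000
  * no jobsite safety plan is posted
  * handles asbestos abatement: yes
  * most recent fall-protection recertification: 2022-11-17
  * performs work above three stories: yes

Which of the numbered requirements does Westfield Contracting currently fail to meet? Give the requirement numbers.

1, 2, 3, 5, 6, 9

1. surety bond $5,000 < $10,000 → not met
2. fall-protection recertification 973 days ago vs limit 730 → not met
3. condition 'handles asbestos abatement' holds; commercial general liability coverage $900,000 < $975,000 → not met
4. OSHA safety training 112 days ago vs limit 120 → met
5. OSHA-30 certified supervisors 0 < 2 → not met
6. condition 'performs work above three stories' holds; bonding capacity review 34 days ago vs limit 30 → not met
7. lost-time incident rate 0 ≤ 4 → met
8. subcontractor verification log present → met
9. condition 'performs public-works projects' holds; jobsite safety plan absent → not met
Not met: 1, 2, 3, 5, 6, 9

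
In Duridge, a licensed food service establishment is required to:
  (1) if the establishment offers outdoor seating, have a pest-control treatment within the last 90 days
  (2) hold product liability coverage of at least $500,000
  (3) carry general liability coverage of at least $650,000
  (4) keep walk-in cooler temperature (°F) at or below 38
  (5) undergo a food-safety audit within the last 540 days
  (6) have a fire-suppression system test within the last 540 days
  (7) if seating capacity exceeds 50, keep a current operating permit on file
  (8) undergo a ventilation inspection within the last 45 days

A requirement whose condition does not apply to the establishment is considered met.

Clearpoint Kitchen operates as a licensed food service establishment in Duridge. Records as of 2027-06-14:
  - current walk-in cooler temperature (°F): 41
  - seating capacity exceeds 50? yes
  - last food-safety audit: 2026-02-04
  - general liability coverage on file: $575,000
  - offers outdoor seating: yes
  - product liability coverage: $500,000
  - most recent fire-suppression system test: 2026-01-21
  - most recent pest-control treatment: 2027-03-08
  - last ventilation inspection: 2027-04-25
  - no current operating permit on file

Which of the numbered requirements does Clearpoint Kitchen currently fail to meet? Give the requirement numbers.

1. condition 'offers outdoor seating' holds; pest-control treatment 98 days ago vs limit 90 → not met
2. product liability coverage $500,000 ≥ $500,000 → met
3. general liability coverage $575,000 < $650,000 → not met
4. walk-in cooler temperature (°F) 41 > 38 → not met
5. food-safety audit 495 days ago vs limit 540 → met
6. fire-suppression system test 509 days ago vs limit 540 → met
7. condition 'seating capacity exceeds 50' holds; current operating permit absent → not met
8. ventilation inspection 50 days ago vs limit 45 → not met
Not met: 1, 3, 4, 7, 8

1, 3, 4, 7, 8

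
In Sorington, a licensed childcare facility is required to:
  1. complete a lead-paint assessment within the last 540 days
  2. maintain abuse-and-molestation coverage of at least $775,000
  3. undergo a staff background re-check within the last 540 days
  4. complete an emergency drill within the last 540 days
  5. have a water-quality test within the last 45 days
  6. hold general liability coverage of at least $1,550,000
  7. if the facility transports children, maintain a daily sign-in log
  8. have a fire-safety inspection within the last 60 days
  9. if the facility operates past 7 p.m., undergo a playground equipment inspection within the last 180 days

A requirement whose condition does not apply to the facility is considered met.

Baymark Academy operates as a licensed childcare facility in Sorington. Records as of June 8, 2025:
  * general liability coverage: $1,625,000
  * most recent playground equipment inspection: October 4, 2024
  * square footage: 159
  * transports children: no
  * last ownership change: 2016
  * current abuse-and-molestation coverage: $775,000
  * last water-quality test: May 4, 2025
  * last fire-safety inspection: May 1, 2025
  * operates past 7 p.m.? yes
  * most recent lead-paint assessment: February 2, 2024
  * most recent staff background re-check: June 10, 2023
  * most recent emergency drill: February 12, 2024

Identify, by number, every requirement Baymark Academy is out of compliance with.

1. lead-paint assessment 492 days ago vs limit 540 → met
2. abuse-and-molestation coverage $775,000 ≥ $775,000 → met
3. staff background re-check 729 days ago vs limit 540 → not met
4. emergency drill 482 days ago vs limit 540 → met
5. water-quality test 35 days ago vs limit 45 → met
6. general liability coverage $1,625,000 ≥ $1,550,000 → met
7. condition 'transports children' does not hold → requirement n/a → met
8. fire-safety inspection 38 days ago vs limit 60 → met
9. condition 'operates past 7 p.m.' holds; playground equipment inspection 247 days ago vs limit 180 → not met
Not met: 3, 9

3, 9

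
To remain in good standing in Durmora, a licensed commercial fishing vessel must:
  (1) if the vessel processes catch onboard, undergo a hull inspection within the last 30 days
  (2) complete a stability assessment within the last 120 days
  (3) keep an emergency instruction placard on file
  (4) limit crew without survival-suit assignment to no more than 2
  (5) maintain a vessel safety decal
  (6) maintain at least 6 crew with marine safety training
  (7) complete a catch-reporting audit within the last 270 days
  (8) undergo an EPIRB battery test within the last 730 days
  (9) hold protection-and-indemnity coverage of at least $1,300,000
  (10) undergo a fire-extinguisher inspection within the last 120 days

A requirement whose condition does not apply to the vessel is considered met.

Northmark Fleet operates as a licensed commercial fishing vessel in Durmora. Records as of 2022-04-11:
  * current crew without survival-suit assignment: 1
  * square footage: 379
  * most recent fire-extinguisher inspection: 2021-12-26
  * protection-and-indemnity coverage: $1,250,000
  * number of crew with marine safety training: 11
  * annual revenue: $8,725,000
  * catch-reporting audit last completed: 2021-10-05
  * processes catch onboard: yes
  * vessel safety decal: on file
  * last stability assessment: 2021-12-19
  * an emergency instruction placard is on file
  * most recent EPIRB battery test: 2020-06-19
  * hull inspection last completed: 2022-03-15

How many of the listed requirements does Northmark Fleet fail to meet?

1

1. condition 'processes catch onboard' holds; hull inspection 27 days ago vs limit 30 → met
2. stability assessment 113 days ago vs limit 120 → met
3. emergency instruction placard present → met
4. crew without survival-suit assignment 1 ≤ 2 → met
5. vessel safety decal present → met
6. crew with marine safety training 11 ≥ 6 → met
7. catch-reporting audit 188 days ago vs limit 270 → met
8. EPIRB battery test 661 days ago vs limit 730 → met
9. protection-and-indemnity coverage $1,250,000 < $1,300,000 → not met
10. fire-extinguisher inspection 106 days ago vs limit 120 → met
Not met: 1 of 10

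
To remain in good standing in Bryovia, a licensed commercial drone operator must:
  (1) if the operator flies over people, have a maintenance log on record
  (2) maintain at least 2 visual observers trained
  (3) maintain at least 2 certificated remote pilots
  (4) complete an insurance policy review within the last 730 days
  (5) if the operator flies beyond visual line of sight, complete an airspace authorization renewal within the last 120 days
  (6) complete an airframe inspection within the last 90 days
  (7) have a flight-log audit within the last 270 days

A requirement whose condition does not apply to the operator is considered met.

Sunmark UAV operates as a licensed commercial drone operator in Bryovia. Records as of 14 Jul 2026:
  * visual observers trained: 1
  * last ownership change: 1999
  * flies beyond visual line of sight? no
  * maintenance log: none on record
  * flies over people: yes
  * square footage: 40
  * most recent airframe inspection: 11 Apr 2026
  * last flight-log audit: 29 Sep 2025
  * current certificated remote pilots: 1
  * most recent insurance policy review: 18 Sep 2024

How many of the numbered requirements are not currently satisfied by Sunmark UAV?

5

1. condition 'flies over people' holds; maintenance log absent → not met
2. visual observers trained 1 < 2 → not met
3. certificated remote pilots 1 < 2 → not met
4. insurance policy review 664 days ago vs limit 730 → met
5. condition 'flies beyond visual line of sight' does not hold → requirement n/a → met
6. airframe inspection 94 days ago vs limit 90 → not met
7. flight-log audit 288 days ago vs limit 270 → not met
Not met: 5 of 7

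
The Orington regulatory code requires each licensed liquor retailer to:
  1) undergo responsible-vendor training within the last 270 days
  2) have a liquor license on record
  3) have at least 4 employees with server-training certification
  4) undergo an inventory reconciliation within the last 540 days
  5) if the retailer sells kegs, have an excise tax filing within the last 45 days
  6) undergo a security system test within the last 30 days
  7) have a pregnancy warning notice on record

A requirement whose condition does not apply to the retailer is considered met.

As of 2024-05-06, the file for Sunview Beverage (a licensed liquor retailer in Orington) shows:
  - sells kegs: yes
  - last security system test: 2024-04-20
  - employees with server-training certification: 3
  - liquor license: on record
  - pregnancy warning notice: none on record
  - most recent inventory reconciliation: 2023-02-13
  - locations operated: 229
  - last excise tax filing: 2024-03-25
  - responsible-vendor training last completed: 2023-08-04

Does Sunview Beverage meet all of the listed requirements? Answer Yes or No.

1. responsible-vendor training 276 days ago vs limit 270 → not met
2. liquor license present → met
3. employees with server-training certification 3 < 4 → not met
4. inventory reconciliation 448 days ago vs limit 540 → met
5. condition 'sells kegs' holds; excise tax filing 42 days ago vs limit 45 → met
6. security system test 16 days ago vs limit 30 → met
7. pregnancy warning notice absent → not met
Not met: 1, 3, 7

No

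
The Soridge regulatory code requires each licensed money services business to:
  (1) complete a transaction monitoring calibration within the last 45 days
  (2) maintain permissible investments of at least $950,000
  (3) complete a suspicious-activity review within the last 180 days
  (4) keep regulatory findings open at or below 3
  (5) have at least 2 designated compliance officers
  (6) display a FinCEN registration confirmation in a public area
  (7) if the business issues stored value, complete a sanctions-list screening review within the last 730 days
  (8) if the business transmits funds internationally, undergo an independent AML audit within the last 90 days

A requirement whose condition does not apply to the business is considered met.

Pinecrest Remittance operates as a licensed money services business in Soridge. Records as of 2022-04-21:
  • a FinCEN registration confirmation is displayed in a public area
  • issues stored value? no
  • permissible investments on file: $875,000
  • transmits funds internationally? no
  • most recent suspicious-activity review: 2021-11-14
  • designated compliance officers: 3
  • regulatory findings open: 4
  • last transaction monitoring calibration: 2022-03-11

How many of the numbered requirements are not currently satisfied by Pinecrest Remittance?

2

1. transaction monitoring calibration 41 days ago vs limit 45 → met
2. permissible investments $875,000 < $950,000 → not met
3. suspicious-activity review 158 days ago vs limit 180 → met
4. regulatory findings open 4 > 3 → not met
5. designated compliance officers 3 ≥ 2 → met
6. FinCEN registration confirmation present → met
7. condition 'issues stored value' does not hold → requirement n/a → met
8. condition 'transmits funds internationally' does not hold → requirement n/a → met
Not met: 2 of 8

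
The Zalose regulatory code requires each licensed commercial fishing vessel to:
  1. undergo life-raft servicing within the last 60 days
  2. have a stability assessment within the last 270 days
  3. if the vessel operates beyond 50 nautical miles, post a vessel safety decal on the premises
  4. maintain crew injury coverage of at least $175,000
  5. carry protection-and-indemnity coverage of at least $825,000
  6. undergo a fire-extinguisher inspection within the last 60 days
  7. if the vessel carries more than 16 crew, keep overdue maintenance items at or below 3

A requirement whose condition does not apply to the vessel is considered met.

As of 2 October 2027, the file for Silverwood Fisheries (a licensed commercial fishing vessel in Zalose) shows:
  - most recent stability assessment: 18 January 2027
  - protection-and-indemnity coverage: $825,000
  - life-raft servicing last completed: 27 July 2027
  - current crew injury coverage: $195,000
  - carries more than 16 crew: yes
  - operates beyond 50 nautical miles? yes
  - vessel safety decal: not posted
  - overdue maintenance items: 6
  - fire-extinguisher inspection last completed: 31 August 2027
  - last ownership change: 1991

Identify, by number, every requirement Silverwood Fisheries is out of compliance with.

1, 3, 7

1. life-raft servicing 67 days ago vs limit 60 → not met
2. stability assessment 257 days ago vs limit 270 → met
3. condition 'operates beyond 50 nautical miles' holds; vessel safety decal absent → not met
4. crew injury coverage $195,000 ≥ $175,000 → met
5. protection-and-indemnity coverage $825,000 ≥ $825,000 → met
6. fire-extinguisher inspection 32 days ago vs limit 60 → met
7. condition 'carries more than 16 crew' holds; overdue maintenance items 6 > 3 → not met
Not met: 1, 3, 7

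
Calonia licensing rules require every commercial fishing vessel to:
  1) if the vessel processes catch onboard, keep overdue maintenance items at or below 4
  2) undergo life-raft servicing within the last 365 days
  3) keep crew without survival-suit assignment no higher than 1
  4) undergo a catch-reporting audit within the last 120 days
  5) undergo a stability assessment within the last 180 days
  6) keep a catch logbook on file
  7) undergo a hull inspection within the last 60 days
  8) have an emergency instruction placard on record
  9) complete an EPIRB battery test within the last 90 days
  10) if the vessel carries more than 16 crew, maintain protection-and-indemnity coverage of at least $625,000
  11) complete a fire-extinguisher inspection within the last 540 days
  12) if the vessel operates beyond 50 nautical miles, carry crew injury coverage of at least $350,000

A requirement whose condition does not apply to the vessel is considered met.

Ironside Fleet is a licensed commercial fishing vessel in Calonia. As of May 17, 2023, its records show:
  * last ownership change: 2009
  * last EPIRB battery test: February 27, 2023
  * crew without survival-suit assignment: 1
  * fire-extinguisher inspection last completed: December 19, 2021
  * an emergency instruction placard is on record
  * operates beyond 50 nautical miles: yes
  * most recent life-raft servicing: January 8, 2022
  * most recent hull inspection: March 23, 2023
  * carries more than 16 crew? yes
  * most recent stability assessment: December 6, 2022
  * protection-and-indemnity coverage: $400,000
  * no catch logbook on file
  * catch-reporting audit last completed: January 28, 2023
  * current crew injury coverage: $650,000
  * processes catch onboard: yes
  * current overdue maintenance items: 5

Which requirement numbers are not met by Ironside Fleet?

1, 2, 6, 10

1. condition 'processes catch onboard' holds; overdue maintenance items 5 > 4 → not met
2. life-raft servicing 494 days ago vs limit 365 → not met
3. crew without survival-suit assignment 1 ≤ 1 → met
4. catch-reporting audit 109 days ago vs limit 120 → met
5. stability assessment 162 days ago vs limit 180 → met
6. catch logbook absent → not met
7. hull inspection 55 days ago vs limit 60 → met
8. emergency instruction placard present → met
9. EPIRB battery test 79 days ago vs limit 90 → met
10. condition 'carries more than 16 crew' holds; protection-and-indemnity coverage $400,000 < $625,000 → not met
11. fire-extinguisher inspection 514 days ago vs limit 540 → met
12. condition 'operates beyond 50 nautical miles' holds; crew injury coverage $650,000 ≥ $350,000 → met
Not met: 1, 2, 6, 10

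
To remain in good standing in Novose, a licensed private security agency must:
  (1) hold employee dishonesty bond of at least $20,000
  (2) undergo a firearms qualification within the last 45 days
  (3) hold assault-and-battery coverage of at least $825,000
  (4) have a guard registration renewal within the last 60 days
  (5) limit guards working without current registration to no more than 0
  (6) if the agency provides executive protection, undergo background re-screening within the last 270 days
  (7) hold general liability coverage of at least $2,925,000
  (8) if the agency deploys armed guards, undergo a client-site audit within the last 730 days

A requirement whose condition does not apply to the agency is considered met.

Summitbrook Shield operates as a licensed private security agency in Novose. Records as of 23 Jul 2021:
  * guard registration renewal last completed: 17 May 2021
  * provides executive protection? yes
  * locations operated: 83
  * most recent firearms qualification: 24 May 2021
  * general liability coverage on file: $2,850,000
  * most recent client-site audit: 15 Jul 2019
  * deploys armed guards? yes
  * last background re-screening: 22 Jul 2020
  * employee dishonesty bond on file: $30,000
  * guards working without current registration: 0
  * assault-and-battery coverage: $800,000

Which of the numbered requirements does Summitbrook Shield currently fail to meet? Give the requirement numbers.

1. employee dishonesty bond $30,000 ≥ $20,000 → met
2. firearms qualification 60 days ago vs limit 45 → not met
3. assault-and-battery coverage $800,000 < $825,000 → not met
4. guard registration renewal 67 days ago vs limit 60 → not met
5. guards working without current registration 0 ≤ 0 → met
6. condition 'provides executive protection' holds; background re-screening 366 days ago vs limit 270 → not met
7. general liability coverage $2,850,000 < $2,925,000 → not met
8. condition 'deploys armed guards' holds; client-site audit 739 days ago vs limit 730 → not met
Not met: 2, 3, 4, 6, 7, 8

2, 3, 4, 6, 7, 8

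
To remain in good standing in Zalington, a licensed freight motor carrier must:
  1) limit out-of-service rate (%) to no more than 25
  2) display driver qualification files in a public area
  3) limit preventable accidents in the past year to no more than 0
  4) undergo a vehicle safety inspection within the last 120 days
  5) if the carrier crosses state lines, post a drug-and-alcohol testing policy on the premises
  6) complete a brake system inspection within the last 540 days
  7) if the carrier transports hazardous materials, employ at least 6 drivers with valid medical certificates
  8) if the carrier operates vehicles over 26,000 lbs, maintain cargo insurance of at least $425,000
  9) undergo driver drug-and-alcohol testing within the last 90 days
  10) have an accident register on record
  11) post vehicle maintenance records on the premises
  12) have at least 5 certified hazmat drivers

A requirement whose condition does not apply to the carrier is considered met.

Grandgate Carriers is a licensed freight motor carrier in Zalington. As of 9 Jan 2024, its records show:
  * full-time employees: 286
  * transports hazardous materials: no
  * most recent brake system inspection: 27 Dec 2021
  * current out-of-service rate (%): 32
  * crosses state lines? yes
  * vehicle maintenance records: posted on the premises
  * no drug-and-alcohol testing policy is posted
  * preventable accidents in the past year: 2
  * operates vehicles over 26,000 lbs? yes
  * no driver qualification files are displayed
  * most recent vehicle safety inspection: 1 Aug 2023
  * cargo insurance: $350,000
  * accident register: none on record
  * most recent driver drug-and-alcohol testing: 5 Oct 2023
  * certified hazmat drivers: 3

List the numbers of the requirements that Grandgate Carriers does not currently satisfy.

1, 2, 3, 4, 5, 6, 8, 9, 10, 12

1. out-of-service rate (%) 32 > 25 → not met
2. driver qualification files absent → not met
3. preventable accidents in the past year 2 > 0 → not met
4. vehicle safety inspection 161 days ago vs limit 120 → not met
5. condition 'crosses state lines' holds; drug-and-alcohol testing policy absent → not met
6. brake system inspection 743 days ago vs limit 540 → not met
7. condition 'transports hazardous materials' does not hold → requirement n/a → met
8. condition 'operates vehicles over 26,000 lbs' holds; cargo insurance $350,000 < $425,000 → not met
9. driver drug-and-alcohol testing 96 days ago vs limit 90 → not met
10. accident register absent → not met
11. vehicle maintenance records present → met
12. certified hazmat drivers 3 < 5 → not met
Not met: 1, 2, 3, 4, 5, 6, 8, 9, 10, 12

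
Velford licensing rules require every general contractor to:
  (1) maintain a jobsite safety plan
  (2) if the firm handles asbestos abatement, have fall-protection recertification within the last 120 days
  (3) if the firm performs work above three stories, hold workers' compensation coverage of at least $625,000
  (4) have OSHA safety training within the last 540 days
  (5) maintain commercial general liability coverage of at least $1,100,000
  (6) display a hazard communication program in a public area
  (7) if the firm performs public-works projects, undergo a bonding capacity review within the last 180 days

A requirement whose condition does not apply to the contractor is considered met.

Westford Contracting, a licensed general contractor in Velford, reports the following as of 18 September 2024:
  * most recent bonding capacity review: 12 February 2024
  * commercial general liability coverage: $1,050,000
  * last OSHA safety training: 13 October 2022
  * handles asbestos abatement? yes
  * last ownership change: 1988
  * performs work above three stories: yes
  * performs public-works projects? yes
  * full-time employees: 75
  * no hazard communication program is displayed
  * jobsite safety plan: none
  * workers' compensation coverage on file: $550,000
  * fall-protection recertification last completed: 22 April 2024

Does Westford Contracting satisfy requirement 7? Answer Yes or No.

7. condition 'performs public-works projects' holds; bonding capacity review 219 days ago vs limit 180 → not met

No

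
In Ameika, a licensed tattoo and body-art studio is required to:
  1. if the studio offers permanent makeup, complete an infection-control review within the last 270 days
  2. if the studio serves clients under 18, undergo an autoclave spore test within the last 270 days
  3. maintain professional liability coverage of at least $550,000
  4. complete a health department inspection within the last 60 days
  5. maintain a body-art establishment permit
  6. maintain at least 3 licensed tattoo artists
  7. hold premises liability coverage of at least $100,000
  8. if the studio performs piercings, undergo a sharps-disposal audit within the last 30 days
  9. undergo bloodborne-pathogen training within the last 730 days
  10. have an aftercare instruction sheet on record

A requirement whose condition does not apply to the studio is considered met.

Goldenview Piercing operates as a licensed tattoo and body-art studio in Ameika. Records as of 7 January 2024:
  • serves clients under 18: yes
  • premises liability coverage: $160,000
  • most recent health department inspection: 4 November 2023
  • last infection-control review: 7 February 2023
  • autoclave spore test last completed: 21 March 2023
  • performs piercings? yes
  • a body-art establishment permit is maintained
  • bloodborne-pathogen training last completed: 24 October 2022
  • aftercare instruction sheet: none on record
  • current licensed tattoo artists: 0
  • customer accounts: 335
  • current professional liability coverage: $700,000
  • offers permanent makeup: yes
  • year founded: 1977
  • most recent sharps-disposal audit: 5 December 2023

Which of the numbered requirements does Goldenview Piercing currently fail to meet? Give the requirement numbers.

1, 2, 4, 6, 8, 10

1. condition 'offers permanent makeup' holds; infection-control review 334 days ago vs limit 270 → not met
2. condition 'serves clients under 18' holds; autoclave spore test 292 days ago vs limit 270 → not met
3. professional liability coverage $700,000 ≥ $550,000 → met
4. health department inspection 64 days ago vs limit 60 → not met
5. body-art establishment permit present → met
6. licensed tattoo artists 0 < 3 → not met
7. premises liability coverage $160,000 ≥ $100,000 → met
8. condition 'performs piercings' holds; sharps-disposal audit 33 days ago vs limit 30 → not met
9. bloodborne-pathogen training 440 days ago vs limit 730 → met
10. aftercare instruction sheet absent → not met
Not met: 1, 2, 4, 6, 8, 10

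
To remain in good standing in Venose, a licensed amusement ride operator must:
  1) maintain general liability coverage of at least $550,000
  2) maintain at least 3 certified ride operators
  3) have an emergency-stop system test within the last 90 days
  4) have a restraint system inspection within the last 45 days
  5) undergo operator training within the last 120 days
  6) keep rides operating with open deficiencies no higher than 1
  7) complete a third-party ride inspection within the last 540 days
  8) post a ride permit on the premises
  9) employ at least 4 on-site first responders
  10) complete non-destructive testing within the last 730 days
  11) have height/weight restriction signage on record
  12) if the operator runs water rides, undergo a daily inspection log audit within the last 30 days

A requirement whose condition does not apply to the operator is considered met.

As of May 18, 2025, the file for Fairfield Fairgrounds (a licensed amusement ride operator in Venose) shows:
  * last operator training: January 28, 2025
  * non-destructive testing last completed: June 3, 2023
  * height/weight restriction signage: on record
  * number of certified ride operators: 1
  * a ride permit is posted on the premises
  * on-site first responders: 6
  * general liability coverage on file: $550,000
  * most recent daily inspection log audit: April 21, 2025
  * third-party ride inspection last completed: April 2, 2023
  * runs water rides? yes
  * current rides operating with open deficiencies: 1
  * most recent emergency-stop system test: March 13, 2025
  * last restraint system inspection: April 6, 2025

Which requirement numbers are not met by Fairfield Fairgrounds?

2, 7

1. general liability coverage $550,000 ≥ $550,000 → met
2. certified ride operators 1 < 3 → not met
3. emergency-stop system test 66 days ago vs limit 90 → met
4. restraint system inspection 42 days ago vs limit 45 → met
5. operator training 110 days ago vs limit 120 → met
6. rides operating with open deficiencies 1 ≤ 1 → met
7. third-party ride inspection 777 days ago vs limit 540 → not met
8. ride permit present → met
9. on-site first responders 6 ≥ 4 → met
10. non-destructive testing 715 days ago vs limit 730 → met
11. height/weight restriction signage present → met
12. condition 'runs water rides' holds; daily inspection log audit 27 days ago vs limit 30 → met
Not met: 2, 7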